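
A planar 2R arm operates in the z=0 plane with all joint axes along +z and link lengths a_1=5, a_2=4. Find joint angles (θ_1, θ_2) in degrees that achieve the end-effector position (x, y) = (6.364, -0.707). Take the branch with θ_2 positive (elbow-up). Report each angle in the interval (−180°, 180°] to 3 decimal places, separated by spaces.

cos θ_2 = (41.0003−5²−4²)/(2·5·4) = 0.0000; θ_2 = 89.9995° (elbow-up)
β = atan2(-0.7070,6.3640) = -6.3392°; ψ = atan2(4.0000,5.0000) = 38.6596°
θ_1 = β − ψ = -44.9988°

-44.999 90.000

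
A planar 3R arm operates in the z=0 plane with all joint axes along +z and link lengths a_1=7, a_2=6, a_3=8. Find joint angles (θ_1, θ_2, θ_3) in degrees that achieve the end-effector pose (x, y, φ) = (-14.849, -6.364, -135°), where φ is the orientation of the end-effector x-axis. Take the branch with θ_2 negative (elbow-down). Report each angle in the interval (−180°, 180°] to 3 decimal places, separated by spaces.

-134.998 -90.003 90.001

wrist centre = target − a_3·(cos φ, sin φ) = (-9.1921, -0.7071)
cos θ_2 = (84.9956−7²−6²)/(2·7·6) = -0.0001; θ_2 = -90.0030° (elbow-down)
β = atan2(-0.7071,-9.1921) = -175.6009°; ψ = atan2(-6.0000,6.9997) = -40.6026°
θ_1 = β − ψ = -134.9984°
θ_3 = φ − θ_1 − θ_2 = 90.0014° (wrapped to (-180°,180°])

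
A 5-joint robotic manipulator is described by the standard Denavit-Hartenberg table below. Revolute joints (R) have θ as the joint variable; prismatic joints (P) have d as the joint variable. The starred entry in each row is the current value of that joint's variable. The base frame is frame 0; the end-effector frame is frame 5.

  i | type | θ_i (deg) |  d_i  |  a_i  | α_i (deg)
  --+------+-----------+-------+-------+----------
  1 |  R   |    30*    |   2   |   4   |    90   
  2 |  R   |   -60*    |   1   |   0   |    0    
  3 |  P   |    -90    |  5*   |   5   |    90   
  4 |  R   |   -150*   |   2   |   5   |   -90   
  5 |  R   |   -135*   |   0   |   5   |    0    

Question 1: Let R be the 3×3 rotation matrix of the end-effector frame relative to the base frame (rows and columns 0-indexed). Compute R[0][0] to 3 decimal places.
End-effector x-axis (col 0 of R) = (-0.5887,-0.7481,0.3062)
R[0][0] = -0.5887

-0.589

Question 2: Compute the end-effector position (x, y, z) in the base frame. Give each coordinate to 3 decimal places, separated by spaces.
after link 1: o_1 = (3.4641, 2.0000, 2.0000)
after link 2: o_2 = (3.9641, 1.1340, 2.0000)
after link 3: o_3 = (2.7141, -5.3612, -0.5000)
after link 4: o_4 = (3.8457, -1.8212, 3.3971)
after link 5: o_5 = (0.9022, -5.5618, 4.9280)

0.902 -5.562 4.928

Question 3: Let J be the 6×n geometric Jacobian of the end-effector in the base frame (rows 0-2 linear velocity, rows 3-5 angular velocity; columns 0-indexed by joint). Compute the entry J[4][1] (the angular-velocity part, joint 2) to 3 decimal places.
-0.866

axis z_1 = (0.5000,-0.8660,0.0000); lever o_n−o_1 = (-2.5619,-7.5618,2.9280)
cross product → J_v[:, 1] = (-2.5358,-1.4640,-5.9995)
J_ω[:, 1] = z_1
entry J[4][1] = -0.8660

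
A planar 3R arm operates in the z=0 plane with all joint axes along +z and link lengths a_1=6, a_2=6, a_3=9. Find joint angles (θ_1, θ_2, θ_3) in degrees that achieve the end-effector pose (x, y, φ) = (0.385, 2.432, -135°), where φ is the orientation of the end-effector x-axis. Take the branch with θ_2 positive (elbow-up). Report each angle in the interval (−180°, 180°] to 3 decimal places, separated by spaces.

wrist centre = target − a_3·(cos φ, sin φ) = (6.7490, 8.7960)
cos θ_2 = (122.9174−6²−6²)/(2·6·6) = 0.7072; θ_2 = 44.9936° (elbow-up)
β = atan2(8.7960,6.7490) = 52.5017°; ψ = atan2(4.2422,10.2431) = 22.4968°
θ_1 = β − ψ = 30.0049°
θ_3 = φ − θ_1 − θ_2 = 150.0015° (wrapped to (-180°,180°])

30.005 44.994 150.002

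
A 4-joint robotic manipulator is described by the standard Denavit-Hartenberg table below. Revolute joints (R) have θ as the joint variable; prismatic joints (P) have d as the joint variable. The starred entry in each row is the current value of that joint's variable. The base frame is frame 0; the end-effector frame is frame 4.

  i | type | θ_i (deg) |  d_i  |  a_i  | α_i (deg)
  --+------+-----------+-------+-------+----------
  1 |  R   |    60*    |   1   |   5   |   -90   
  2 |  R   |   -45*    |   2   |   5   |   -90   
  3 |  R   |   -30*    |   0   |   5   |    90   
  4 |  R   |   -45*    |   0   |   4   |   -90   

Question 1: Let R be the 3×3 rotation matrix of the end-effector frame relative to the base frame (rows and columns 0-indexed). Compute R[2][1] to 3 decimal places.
0.354

End-effector y-axis (col 1 of R) = (0.9268,-0.1268,0.3536)
R[2][1] = 0.3536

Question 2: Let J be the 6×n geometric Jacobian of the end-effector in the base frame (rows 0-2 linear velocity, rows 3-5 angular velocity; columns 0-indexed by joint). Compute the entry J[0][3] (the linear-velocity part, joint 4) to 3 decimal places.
0.641

axis z_3 = (-0.9268,0.1268,-0.3536); lever o_n−o_3 = (-1.3587,0.4751,3.7321)
cross product → J_v[:, 3] = (0.6413,3.9392,-0.2679)
J_ω[:, 3] = z_3
entry J[0][3] = 0.6413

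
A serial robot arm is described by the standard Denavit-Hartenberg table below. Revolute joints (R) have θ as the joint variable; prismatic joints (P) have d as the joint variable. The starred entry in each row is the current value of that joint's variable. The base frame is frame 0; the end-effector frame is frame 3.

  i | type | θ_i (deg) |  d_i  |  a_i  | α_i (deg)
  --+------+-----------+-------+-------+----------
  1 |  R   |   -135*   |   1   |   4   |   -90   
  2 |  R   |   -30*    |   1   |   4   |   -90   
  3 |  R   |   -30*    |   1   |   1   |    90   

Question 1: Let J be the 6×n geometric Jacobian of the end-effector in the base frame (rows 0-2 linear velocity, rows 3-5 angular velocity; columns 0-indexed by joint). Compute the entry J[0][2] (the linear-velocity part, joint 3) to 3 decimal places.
-0.919

axis z_2 = (-0.3536,-0.3536,-0.8660); lever o_n−o_2 = (-0.5303,-1.2374,-0.4330)
cross product → J_v[:, 2] = (-0.9186,0.3062,0.2500)
J_ω[:, 2] = z_2
entry J[0][2] = -0.9186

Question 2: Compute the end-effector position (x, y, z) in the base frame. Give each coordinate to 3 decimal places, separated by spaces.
-5.101 -7.222 2.567

after link 1: o_1 = (-2.8284, -2.8284, 1.0000)
after link 2: o_2 = (-4.5708, -5.9850, 3.0000)
after link 3: o_3 = (-5.1011, -7.2225, 2.5670)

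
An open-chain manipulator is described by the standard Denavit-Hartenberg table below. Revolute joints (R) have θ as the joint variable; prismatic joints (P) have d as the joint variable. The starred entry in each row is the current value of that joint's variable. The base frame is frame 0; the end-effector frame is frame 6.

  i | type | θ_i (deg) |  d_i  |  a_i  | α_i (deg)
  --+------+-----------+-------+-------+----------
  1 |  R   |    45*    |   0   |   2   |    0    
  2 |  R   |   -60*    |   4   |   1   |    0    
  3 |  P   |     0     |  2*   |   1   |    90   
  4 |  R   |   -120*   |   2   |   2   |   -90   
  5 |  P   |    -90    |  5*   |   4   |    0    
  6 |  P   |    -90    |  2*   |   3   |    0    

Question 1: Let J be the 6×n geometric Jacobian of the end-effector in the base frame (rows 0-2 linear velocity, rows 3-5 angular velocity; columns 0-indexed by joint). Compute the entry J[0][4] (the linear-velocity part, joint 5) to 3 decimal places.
0.837

prismatic axis z_4 = (0.8365,-0.2241,-0.5000)
J_v[:, 4] = z_4; J_ω[:, 4] = (0,0,0)
entry J[0][4] = 0.8365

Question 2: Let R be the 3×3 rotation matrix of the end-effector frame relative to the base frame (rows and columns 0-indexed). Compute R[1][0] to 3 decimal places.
End-effector x-axis (col 0 of R) = (0.4830,-0.1294,0.8660)
R[1][0] = -0.1294

-0.129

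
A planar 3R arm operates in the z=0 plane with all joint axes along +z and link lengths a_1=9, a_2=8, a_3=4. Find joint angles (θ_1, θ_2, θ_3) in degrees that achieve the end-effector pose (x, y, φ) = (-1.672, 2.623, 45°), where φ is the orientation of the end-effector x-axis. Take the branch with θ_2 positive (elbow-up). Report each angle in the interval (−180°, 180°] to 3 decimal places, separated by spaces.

wrist centre = target − a_3·(cos φ, sin φ) = (-4.5004, -0.2054)
cos θ_2 = (20.2960−9²−8²)/(2·9·8) = -0.8660; θ_2 = 149.9971° (elbow-up)
β = atan2(-0.2054,-4.5004) = -177.3865°; ψ = atan2(4.0004,2.0720) = 62.6179°
θ_1 = β − ψ = -240.0044°
θ_3 = φ − θ_1 − θ_2 = 135.0073° (wrapped to (-180°,180°])

119.996 149.997 135.007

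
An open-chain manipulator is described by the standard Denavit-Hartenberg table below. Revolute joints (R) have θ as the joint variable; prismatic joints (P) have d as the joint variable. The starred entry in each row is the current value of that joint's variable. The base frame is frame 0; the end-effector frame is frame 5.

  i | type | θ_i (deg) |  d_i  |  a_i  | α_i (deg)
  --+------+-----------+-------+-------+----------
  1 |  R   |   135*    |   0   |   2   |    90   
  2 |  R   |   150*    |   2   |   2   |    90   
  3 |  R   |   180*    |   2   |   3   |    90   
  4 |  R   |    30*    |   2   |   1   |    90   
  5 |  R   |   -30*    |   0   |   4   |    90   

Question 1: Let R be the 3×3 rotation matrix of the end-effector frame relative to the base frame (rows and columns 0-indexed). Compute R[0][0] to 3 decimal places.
-0.966

End-effector x-axis (col 0 of R) = (-0.9659,0.2588,-0.0000)
R[0][0] = -0.9659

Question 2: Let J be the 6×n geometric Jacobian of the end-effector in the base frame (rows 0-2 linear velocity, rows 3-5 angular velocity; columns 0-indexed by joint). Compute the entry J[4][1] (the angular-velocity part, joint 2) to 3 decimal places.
axis z_1 = (0.7071,0.7071,0.0000); lever o_n−o_1 = (-3.0619,5.8903,1.2321)
cross product → J_v[:, 1] = (0.8712,-0.8712,6.3301)
J_ω[:, 1] = z_1
entry J[4][1] = 0.7071

0.707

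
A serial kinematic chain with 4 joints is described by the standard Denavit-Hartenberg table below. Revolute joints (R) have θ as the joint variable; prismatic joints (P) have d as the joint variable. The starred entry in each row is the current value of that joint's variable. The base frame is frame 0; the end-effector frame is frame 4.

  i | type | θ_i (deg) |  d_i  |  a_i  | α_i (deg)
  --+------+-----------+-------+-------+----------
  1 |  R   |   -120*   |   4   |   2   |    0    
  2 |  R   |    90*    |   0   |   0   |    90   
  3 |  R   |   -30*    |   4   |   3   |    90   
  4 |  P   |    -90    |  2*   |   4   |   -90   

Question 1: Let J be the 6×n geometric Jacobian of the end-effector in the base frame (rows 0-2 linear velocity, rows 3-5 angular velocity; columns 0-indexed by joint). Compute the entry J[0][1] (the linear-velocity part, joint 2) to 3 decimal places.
axis z_1 = (0.0000,0.0000,1.0000); lever o_n−o_1 = (1.3840,-0.7990,-3.2321)
cross product → J_v[:, 1] = (0.7990,1.3840,-0.0000)
J_ω[:, 1] = z_1
entry J[0][1] = 0.7990

0.799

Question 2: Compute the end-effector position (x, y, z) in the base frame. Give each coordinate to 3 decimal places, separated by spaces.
after link 1: o_1 = (-1.0000, -1.7321, 4.0000)
after link 2: o_2 = (-1.0000, -1.7321, 4.0000)
after link 3: o_3 = (-0.7500, -6.4952, 2.5000)
after link 4: o_4 = (0.3840, -2.5311, 0.7679)

0.384 -2.531 0.768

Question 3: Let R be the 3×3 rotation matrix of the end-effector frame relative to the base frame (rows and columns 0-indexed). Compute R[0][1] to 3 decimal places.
0.433

End-effector y-axis (col 1 of R) = (0.4330,-0.2500,0.8660)
R[0][1] = 0.4330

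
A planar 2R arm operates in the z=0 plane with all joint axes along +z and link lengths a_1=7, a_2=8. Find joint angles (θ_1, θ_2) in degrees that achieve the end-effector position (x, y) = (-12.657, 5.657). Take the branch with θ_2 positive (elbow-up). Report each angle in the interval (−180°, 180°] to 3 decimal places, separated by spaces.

131.838 44.996

cos θ_2 = (192.2013−7²−8²)/(2·7·8) = 0.7072; θ_2 = 44.9961° (elbow-up)
β = atan2(5.6570,-12.6570) = 155.9179°; ψ = atan2(5.6565,12.6572) = 24.0797°
θ_1 = β − ψ = 131.8382°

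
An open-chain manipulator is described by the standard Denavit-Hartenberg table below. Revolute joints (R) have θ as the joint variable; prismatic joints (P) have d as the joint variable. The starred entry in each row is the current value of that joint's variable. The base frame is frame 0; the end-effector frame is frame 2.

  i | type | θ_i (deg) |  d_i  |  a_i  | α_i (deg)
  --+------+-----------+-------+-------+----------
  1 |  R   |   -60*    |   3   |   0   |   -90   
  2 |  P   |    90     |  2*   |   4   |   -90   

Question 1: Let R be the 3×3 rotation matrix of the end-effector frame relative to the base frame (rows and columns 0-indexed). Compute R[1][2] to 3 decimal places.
End-effector z-axis (col 2 of R) = (-0.5000,0.8660,-0.0000)
R[1][2] = 0.8660

0.866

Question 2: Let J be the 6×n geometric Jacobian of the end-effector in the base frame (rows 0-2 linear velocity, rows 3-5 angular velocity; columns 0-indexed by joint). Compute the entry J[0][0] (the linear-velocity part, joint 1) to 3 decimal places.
-1.000

axis z_0 = ẑ; lever o_n−o_0 = (1.7321,1.0000,-1.0000)
cross product → J_v[:, 0] = (-1.0000,1.7321,0.0000)
J_ω[:, 0] = z_0
entry J[0][0] = -1.0000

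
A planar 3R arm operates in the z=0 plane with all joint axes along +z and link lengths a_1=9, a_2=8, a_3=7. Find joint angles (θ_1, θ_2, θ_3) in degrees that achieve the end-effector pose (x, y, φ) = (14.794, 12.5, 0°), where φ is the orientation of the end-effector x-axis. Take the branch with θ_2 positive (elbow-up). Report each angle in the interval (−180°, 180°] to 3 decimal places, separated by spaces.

30.000 60.002 -90.002

wrist centre = target − a_3·(cos φ, sin φ) = (7.7940, 12.5000)
cos θ_2 = (216.9964−9²−8²)/(2·9·8) = 0.5000; θ_2 = 60.0016° (elbow-up)
β = atan2(12.5000,7.7940) = 58.0556°; ψ = atan2(6.9283,12.9998) = 28.0556°
θ_1 = β − ψ = 30.0000°
θ_3 = φ − θ_1 − θ_2 = -90.0016° (wrapped to (-180°,180°])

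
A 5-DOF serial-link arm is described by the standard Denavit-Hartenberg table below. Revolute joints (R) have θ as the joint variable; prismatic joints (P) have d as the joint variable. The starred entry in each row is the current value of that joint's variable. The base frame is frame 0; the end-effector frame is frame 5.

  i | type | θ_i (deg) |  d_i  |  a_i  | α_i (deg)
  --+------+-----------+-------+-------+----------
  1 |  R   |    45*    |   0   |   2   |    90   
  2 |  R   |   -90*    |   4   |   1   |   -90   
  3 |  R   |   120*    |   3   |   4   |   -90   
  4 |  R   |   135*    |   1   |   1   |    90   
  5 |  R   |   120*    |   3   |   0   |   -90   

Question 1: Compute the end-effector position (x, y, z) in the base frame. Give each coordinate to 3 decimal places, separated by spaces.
after link 1: o_1 = (1.4142, 1.4142, 0.0000)
after link 2: o_2 = (4.2426, -1.4142, -1.0000)
after link 3: o_3 = (3.9145, 3.1566, 1.0000)
after link 4: o_4 = (4.2010, 1.8700, 1.5125)
after link 5: o_5 = (1.4020, 1.6691, 2.5731)

1.402 1.669 2.573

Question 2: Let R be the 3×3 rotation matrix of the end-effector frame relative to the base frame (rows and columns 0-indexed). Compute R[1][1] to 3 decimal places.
0.067

End-effector y-axis (col 1 of R) = (0.9330,0.0670,-0.3536)
R[1][1] = 0.0670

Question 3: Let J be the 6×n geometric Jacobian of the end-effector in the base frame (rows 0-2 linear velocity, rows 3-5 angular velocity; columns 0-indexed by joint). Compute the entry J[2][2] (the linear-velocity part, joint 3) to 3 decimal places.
axis z_2 = (0.7071,0.7071,0.0000); lever o_n−o_2 = (-2.8406,3.0833,3.5731)
cross product → J_v[:, 2] = (2.5266,-2.5266,4.1888)
J_ω[:, 2] = z_2
entry J[2][2] = 4.1888

4.189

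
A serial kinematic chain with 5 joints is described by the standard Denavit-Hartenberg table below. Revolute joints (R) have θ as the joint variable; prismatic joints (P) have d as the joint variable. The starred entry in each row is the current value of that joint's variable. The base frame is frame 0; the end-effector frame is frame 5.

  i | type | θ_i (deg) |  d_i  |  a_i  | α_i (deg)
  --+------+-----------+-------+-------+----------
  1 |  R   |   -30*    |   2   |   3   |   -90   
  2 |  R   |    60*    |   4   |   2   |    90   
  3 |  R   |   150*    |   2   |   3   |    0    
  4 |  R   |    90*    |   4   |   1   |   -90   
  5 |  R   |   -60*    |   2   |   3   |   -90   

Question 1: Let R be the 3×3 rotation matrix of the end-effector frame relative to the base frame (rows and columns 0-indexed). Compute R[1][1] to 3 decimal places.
0.650

End-effector y-axis (col 1 of R) = (-0.1250,0.6495,0.7500)
R[1][1] = 0.6495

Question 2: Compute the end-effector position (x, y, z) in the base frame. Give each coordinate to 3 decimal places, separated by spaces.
after link 1: o_1 = (2.5981, -1.5000, 2.0000)
after link 2: o_2 = (5.4641, 1.4641, 0.2679)
after link 3: o_3 = (6.5891, 2.5466, 3.5179)
after link 4: o_4 = (8.9396, 0.1896, 5.9510)
after link 5: o_5 = (10.1639, -3.1720, 6.3995)

10.164 -3.172 6.400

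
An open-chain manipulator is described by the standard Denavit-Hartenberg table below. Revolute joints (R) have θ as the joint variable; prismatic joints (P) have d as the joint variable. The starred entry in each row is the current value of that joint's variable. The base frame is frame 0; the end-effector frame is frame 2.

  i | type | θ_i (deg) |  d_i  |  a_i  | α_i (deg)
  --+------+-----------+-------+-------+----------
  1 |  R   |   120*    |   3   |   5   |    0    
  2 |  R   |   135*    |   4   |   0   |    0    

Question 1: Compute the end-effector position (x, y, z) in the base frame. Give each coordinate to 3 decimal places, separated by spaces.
after link 1: o_1 = (-2.5000, 4.3301, 3.0000)
after link 2: o_2 = (-2.5000, 4.3301, 7.0000)

-2.500 4.330 7.000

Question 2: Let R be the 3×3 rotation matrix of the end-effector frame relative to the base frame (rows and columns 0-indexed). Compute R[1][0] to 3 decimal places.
End-effector x-axis (col 0 of R) = (-0.2588,-0.9659,0.0000)
R[1][0] = -0.9659

-0.966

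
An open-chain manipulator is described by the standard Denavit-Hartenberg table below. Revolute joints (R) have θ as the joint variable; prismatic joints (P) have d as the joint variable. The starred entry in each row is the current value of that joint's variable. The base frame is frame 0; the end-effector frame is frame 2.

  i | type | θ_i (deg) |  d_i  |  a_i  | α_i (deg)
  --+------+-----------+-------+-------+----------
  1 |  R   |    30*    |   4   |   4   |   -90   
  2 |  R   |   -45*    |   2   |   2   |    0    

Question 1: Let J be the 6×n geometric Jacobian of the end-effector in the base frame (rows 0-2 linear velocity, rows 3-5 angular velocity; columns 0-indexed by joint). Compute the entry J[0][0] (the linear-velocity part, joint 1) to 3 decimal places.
axis z_0 = ẑ; lever o_n−o_0 = (3.6888,4.4392,5.4142)
cross product → J_v[:, 0] = (-4.4392,3.6888,0.0000)
J_ω[:, 0] = z_0
entry J[0][0] = -4.4392

-4.439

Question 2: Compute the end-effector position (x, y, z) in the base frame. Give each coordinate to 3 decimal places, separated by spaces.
after link 1: o_1 = (3.4641, 2.0000, 4.0000)
after link 2: o_2 = (3.6888, 4.4392, 5.4142)

3.689 4.439 5.414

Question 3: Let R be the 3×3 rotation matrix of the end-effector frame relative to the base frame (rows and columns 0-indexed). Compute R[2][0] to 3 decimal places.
End-effector x-axis (col 0 of R) = (0.6124,0.3536,0.7071)
R[2][0] = 0.7071

0.707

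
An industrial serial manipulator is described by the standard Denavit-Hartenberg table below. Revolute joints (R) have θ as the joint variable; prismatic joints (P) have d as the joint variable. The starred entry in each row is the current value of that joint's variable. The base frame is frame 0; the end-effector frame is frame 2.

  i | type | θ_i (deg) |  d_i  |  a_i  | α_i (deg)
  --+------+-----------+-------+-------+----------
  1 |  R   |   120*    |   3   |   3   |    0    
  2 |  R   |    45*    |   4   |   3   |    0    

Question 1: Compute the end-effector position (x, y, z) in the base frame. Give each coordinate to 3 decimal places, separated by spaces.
-4.398 3.375 7.000

after link 1: o_1 = (-1.5000, 2.5981, 3.0000)
after link 2: o_2 = (-4.3978, 3.3745, 7.0000)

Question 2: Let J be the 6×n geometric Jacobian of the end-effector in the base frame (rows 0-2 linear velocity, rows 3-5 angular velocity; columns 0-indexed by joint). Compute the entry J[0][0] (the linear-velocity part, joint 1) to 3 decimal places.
-3.375

axis z_0 = ẑ; lever o_n−o_0 = (-4.3978,3.3745,7.0000)
cross product → J_v[:, 0] = (-3.3745,-4.3978,0.0000)
J_ω[:, 0] = z_0
entry J[0][0] = -3.3745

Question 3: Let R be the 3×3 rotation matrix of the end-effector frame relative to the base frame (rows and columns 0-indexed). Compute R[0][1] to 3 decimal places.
-0.259

End-effector y-axis (col 1 of R) = (-0.2588,-0.9659,0.0000)
R[0][1] = -0.2588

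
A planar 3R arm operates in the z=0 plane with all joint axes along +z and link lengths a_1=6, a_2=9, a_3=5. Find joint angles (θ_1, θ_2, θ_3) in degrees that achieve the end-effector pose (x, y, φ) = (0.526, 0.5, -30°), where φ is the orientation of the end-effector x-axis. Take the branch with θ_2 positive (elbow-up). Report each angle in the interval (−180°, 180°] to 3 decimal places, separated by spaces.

wrist centre = target − a_3·(cos φ, sin φ) = (-3.8041, 3.0000)
cos θ_2 = (23.4714−6²−9²)/(2·6·9) = -0.8660; θ_2 = 149.9977° (elbow-up)
β = atan2(3.0000,-3.8041) = 141.7401°; ψ = atan2(4.5003,-1.7941) = 111.7347°
θ_1 = β − ψ = 30.0053°
θ_3 = φ − θ_1 − θ_2 = 149.9969° (wrapped to (-180°,180°])

30.005 149.998 149.997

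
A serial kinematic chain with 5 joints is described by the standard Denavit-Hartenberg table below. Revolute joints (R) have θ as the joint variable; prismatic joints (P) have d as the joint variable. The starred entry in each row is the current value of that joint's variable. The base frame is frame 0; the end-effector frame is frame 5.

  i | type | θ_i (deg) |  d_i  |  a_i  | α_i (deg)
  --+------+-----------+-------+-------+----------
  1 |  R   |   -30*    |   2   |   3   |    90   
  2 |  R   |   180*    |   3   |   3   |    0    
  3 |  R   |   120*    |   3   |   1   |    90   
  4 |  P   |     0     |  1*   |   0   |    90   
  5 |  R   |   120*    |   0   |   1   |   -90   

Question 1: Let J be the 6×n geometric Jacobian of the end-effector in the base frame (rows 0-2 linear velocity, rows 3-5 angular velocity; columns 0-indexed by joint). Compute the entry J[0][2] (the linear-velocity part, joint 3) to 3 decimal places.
1.183

axis z_2 = (-0.5000,-0.8660,0.0000); lever o_n−o_2 = (-2.6830,-1.9151,-1.3660)
cross product → J_v[:, 2] = (1.1830,-0.6830,-1.3660)
J_ω[:, 2] = z_2
entry J[0][2] = 1.1830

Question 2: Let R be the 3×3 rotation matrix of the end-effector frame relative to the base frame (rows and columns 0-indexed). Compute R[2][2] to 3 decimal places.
1.000

End-effector z-axis (col 2 of R) = (0.0000,0.0000,1.0000)
R[2][2] = 1.0000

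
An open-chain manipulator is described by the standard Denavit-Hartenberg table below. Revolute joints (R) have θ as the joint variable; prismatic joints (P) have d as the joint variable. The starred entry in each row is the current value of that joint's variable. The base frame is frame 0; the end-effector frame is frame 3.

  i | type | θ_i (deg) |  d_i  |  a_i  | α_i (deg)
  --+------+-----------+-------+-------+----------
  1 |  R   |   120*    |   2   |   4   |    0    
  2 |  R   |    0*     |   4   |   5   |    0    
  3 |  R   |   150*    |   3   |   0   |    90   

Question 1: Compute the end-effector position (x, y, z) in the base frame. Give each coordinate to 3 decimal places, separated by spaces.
after link 1: o_1 = (-2.0000, 3.4641, 2.0000)
after link 2: o_2 = (-4.5000, 7.7942, 6.0000)
after link 3: o_3 = (-4.5000, 7.7942, 9.0000)

-4.500 7.794 9.000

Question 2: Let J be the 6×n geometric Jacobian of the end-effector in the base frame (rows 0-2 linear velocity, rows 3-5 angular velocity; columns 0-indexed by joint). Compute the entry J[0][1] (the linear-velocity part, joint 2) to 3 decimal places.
axis z_1 = (0.0000,0.0000,1.0000); lever o_n−o_1 = (-2.5000,4.3301,7.0000)
cross product → J_v[:, 1] = (-4.3301,-2.5000,0.0000)
J_ω[:, 1] = z_1
entry J[0][1] = -4.3301

-4.330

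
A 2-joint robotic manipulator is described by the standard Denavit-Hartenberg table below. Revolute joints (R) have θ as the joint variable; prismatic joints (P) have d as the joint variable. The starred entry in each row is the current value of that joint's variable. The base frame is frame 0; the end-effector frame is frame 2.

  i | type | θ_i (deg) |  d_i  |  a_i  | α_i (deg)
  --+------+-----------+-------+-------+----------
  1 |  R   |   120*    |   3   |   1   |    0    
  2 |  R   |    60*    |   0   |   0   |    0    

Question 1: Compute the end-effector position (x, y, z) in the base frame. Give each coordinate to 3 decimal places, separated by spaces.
-0.500 0.866 3.000

after link 1: o_1 = (-0.5000, 0.8660, 3.0000)
after link 2: o_2 = (-0.5000, 0.8660, 3.0000)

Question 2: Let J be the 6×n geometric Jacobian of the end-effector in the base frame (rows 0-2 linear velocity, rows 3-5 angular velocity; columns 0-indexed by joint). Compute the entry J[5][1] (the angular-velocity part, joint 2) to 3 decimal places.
1.000

axis z_1 = (0.0000,0.0000,1.0000); lever o_n−o_1 = (0.0000,0.0000,0.0000)
cross product → J_v[:, 1] = (0.0000,0.0000,0.0000)
J_ω[:, 1] = z_1
entry J[5][1] = 1.0000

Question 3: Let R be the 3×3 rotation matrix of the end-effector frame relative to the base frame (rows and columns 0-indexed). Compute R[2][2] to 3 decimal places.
End-effector z-axis (col 2 of R) = (0.0000,0.0000,1.0000)
R[2][2] = 1.0000

1.000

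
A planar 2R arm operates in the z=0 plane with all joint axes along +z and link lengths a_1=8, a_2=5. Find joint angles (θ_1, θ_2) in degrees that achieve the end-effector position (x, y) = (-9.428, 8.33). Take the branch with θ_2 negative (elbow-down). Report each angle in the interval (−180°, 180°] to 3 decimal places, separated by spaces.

cos θ_2 = (158.2761−8²−5²)/(2·8·5) = 0.8660; θ_2 = -30.0085° (elbow-down)
β = atan2(8.3300,-9.4280) = 138.5382°; ψ = atan2(-2.5006,12.3298) = -11.4649°
θ_1 = β − ψ = 150.0030°

150.003 -30.009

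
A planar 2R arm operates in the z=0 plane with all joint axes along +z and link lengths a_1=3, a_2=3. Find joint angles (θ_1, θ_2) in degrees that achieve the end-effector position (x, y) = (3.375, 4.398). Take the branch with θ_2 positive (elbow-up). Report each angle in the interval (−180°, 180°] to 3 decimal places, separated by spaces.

30.009 44.977

cos θ_2 = (30.7330−3²−3²)/(2·3·3) = 0.7074; θ_2 = 44.9770° (elbow-up)
β = atan2(4.3980,3.3750) = 52.4976°; ψ = atan2(2.1205,5.1222) = 22.4885°
θ_1 = β − ψ = 30.0091°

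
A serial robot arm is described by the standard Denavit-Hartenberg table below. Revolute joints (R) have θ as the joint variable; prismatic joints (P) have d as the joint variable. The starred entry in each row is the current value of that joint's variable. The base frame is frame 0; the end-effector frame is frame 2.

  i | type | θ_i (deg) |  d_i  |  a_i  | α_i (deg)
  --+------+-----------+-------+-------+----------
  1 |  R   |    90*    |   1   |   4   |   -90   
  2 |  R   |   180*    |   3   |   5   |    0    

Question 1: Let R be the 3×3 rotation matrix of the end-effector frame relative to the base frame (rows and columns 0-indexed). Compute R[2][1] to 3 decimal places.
End-effector y-axis (col 1 of R) = (0.0000,-0.0000,1.0000)
R[2][1] = 1.0000

1.000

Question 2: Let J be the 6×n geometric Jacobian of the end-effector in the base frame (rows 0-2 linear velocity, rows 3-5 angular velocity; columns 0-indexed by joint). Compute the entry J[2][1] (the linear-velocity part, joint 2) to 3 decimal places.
axis z_1 = (-1.0000,0.0000,0.0000); lever o_n−o_1 = (-3.0000,-5.0000,-0.0000)
cross product → J_v[:, 1] = (0.0000,-0.0000,5.0000)
J_ω[:, 1] = z_1
entry J[2][1] = 5.0000

5.000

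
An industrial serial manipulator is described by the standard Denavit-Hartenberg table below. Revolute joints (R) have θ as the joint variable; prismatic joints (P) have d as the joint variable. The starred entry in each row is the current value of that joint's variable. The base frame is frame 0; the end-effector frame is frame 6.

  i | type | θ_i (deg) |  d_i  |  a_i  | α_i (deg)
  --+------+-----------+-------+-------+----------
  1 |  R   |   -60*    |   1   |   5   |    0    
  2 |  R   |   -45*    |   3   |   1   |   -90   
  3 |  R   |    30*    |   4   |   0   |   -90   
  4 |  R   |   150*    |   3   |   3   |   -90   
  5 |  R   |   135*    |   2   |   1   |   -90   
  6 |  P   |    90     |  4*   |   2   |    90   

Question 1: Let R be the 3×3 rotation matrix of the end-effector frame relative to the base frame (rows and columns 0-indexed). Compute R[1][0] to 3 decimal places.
-0.194

End-effector x-axis (col 0 of R) = (-0.9486,-0.1941,-0.2500)
R[1][0] = -0.1941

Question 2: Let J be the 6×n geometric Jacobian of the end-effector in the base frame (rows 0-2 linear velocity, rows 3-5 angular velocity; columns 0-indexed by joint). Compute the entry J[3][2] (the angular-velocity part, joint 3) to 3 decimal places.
axis z_2 = (0.9659,-0.2588,0.0000); lever o_n−o_2 = (4.6811,0.9809,-4.6671)
cross product → J_v[:, 2] = (1.2079,4.5081,2.1590)
J_ω[:, 2] = z_2
entry J[3][2] = 0.9659

0.966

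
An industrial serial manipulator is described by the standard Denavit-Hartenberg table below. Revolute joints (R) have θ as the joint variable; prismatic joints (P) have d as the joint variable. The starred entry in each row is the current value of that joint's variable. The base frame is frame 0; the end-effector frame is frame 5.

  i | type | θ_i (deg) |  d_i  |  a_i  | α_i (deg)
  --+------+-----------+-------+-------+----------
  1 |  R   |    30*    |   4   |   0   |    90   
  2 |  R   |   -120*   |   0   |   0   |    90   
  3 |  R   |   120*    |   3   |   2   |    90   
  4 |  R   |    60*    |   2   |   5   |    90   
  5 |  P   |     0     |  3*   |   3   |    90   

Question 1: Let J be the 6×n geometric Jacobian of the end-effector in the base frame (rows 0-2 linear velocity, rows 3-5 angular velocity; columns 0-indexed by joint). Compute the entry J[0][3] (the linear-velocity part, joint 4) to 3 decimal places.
-8.474

axis z_3 = (-0.1250,-0.6495,-0.7500); lever o_n−o_3 = (-0.0356,-7.7733,4.0712)
cross product → J_v[:, 3] = (-8.4743,0.5356,0.9486)
J_ω[:, 3] = z_3
entry J[0][3] = -8.4743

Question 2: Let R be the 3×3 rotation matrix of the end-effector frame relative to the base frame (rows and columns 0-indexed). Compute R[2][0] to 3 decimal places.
End-effector x-axis (col 0 of R) = (-0.3248,-0.6875,0.6495)
R[2][0] = 0.6495

0.650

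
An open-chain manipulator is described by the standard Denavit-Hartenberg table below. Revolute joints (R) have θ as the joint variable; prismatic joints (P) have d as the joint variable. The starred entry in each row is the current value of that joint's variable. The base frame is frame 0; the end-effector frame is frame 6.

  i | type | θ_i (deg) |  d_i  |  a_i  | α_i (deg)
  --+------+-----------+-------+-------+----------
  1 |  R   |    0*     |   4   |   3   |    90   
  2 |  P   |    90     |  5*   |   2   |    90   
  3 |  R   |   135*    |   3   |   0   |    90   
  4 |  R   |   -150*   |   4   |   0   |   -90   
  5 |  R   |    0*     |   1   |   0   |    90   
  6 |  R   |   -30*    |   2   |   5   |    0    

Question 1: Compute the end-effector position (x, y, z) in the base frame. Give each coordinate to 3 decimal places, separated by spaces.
5.134 -6.061 13.425

after link 1: o_1 = (3.0000, 0.0000, 4.0000)
after link 2: o_2 = (3.0000, -5.0000, 6.0000)
after link 3: o_3 = (6.0000, -5.0000, 6.0000)
after link 4: o_4 = (6.0000, -7.8284, 8.8284)
after link 5: o_5 = (5.1340, -8.1820, 8.4749)
after link 6: o_6 = (5.1340, -6.0607, 13.4246)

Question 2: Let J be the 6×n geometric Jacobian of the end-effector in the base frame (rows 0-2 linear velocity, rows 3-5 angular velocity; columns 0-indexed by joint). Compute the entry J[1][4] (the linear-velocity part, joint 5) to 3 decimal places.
axis z_4 = (-0.8660,-0.3536,-0.3536); lever o_n−o_4 = (-0.8660,1.7678,4.5962)
cross product → J_v[:, 4] = (-1.0000,4.2866,-1.8371)
J_ω[:, 4] = z_4
entry J[1][4] = 4.2866

4.287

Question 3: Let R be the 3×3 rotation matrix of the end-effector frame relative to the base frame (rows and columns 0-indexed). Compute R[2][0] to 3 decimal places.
0.707

End-effector x-axis (col 0 of R) = (0.0000,0.7071,0.7071)
R[2][0] = 0.7071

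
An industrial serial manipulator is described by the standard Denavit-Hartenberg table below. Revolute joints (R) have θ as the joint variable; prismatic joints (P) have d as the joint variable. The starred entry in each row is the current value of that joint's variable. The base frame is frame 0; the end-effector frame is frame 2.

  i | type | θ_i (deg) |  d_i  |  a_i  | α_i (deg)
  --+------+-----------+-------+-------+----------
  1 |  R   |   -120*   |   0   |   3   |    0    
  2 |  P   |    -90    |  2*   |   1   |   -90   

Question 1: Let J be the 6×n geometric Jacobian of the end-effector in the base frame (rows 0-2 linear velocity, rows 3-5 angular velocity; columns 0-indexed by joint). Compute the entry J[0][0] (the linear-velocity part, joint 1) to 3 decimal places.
axis z_0 = ẑ; lever o_n−o_0 = (-2.3660,-2.0981,2.0000)
cross product → J_v[:, 0] = (2.0981,-2.3660,0.0000)
J_ω[:, 0] = z_0
entry J[0][0] = 2.0981

2.098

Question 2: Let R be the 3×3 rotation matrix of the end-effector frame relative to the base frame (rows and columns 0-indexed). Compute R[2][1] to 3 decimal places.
-1.000

End-effector y-axis (col 1 of R) = (-0.0000,-0.0000,-1.0000)
R[2][1] = -1.0000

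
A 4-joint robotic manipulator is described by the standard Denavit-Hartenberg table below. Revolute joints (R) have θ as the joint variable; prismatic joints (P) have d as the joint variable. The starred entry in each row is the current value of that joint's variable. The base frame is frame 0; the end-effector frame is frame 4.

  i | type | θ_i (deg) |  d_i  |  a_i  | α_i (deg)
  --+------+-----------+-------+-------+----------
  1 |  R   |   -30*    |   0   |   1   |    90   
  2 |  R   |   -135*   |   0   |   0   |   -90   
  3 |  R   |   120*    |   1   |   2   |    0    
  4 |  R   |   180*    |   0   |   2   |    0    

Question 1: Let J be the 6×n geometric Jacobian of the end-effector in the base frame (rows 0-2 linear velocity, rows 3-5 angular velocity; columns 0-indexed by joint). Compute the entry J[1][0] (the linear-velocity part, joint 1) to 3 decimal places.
1.478

axis z_0 = ẑ; lever o_n−o_0 = (1.4784,-0.8536,-0.7071)
cross product → J_v[:, 0] = (0.8536,1.4784,-0.0000)
J_ω[:, 0] = z_0
entry J[1][0] = 1.4784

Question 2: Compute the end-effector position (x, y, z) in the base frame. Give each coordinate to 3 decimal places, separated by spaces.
after link 1: o_1 = (0.8660, -0.5000, 0.0000)
after link 2: o_2 = (0.8660, -0.5000, 0.0000)
after link 3: o_3 = (2.9568, 0.2929, -0.0000)
after link 4: o_4 = (1.4784, -0.8536, -0.7071)

1.478 -0.854 -0.707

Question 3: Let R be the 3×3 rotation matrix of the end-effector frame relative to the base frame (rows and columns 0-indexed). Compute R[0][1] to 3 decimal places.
End-effector y-axis (col 1 of R) = (-0.2803,0.7392,-0.6124)
R[0][1] = -0.2803

-0.280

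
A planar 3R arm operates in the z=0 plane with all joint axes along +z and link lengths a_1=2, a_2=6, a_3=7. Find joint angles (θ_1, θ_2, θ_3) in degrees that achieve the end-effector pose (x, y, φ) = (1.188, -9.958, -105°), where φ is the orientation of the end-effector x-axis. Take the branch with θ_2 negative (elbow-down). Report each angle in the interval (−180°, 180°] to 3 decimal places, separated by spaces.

wrist centre = target − a_3·(cos φ, sin φ) = (2.9997, -3.1965)
cos θ_2 = (19.2161−2²−6²)/(2·2·6) = -0.8660; θ_2 = -149.9964° (elbow-down)
β = atan2(-3.1965,2.9997) = -46.8190°; ψ = atan2(-3.0003,-3.1960) = -136.8085°
θ_1 = β − ψ = 89.9894°
θ_3 = φ − θ_1 − θ_2 = -44.9930° (wrapped to (-180°,180°])

89.989 -149.996 -44.993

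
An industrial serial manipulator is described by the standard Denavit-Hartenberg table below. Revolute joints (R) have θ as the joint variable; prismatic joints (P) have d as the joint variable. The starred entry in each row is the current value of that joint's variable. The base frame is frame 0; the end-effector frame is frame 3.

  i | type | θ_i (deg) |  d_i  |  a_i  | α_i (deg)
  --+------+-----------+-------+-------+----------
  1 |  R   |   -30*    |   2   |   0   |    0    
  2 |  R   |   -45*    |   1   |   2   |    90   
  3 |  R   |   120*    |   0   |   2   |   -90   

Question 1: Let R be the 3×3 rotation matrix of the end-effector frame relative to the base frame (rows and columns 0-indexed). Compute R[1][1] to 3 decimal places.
0.259

End-effector y-axis (col 1 of R) = (0.9659,0.2588,-0.0000)
R[1][1] = 0.2588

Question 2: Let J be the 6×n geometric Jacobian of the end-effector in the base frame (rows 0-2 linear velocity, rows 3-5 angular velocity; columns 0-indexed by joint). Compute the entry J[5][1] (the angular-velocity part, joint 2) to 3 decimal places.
1.000

axis z_1 = (0.0000,0.0000,1.0000); lever o_n−o_1 = (0.2588,-0.9659,2.7321)
cross product → J_v[:, 1] = (0.9659,0.2588,-0.0000)
J_ω[:, 1] = z_1
entry J[5][1] = 1.0000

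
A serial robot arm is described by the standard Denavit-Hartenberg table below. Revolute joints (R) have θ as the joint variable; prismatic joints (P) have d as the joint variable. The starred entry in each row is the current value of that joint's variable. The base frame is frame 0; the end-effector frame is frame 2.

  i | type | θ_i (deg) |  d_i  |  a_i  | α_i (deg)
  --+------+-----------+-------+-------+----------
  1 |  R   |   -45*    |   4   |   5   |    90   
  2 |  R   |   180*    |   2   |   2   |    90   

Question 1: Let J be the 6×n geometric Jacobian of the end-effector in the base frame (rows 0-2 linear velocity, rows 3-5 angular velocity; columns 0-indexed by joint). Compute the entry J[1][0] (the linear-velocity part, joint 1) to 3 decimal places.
0.707

axis z_0 = ẑ; lever o_n−o_0 = (0.7071,-3.5355,4.0000)
cross product → J_v[:, 0] = (3.5355,0.7071,-0.0000)
J_ω[:, 0] = z_0
entry J[1][0] = 0.7071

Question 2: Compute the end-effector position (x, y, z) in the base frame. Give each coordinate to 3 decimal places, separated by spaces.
after link 1: o_1 = (3.5355, -3.5355, 4.0000)
after link 2: o_2 = (0.7071, -3.5355, 4.0000)

0.707 -3.536 4.000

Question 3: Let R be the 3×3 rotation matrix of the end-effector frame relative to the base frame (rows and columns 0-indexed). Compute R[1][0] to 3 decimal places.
End-effector x-axis (col 0 of R) = (-0.7071,0.7071,0.0000)
R[1][0] = 0.7071

0.707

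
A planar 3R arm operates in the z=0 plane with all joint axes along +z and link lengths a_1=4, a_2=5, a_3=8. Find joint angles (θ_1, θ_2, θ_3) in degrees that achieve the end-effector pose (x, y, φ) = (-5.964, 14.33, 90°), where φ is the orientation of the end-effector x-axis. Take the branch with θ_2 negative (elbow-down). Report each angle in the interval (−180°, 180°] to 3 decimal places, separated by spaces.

150.005 -30.008 -29.997

wrist centre = target − a_3·(cos φ, sin φ) = (-5.9640, 6.3300)
cos θ_2 = (75.6382−4²−5²)/(2·4·5) = 0.8660; θ_2 = -30.0081° (elbow-down)
β = atan2(6.3300,-5.9640) = 133.2948°; ψ = atan2(-2.5006,8.3298) = -16.7098°
θ_1 = β − ψ = 150.0046°
θ_3 = φ − θ_1 − θ_2 = -29.9965° (wrapped to (-180°,180°])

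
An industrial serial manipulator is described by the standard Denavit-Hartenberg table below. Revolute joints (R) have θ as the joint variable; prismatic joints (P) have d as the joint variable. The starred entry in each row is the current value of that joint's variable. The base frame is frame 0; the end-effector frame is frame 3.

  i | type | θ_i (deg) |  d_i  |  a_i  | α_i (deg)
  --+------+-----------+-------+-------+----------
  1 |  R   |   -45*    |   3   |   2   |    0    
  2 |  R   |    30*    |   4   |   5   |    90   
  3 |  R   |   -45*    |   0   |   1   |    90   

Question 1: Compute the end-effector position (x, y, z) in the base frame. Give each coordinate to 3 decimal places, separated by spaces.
6.927 -2.891 6.293

after link 1: o_1 = (1.4142, -1.4142, 3.0000)
after link 2: o_2 = (6.2438, -2.7083, 7.0000)
after link 3: o_3 = (6.9269, -2.8913, 6.2929)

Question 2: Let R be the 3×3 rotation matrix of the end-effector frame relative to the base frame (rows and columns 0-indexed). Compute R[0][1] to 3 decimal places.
End-effector y-axis (col 1 of R) = (-0.2588,-0.9659,0.0000)
R[0][1] = -0.2588

-0.259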